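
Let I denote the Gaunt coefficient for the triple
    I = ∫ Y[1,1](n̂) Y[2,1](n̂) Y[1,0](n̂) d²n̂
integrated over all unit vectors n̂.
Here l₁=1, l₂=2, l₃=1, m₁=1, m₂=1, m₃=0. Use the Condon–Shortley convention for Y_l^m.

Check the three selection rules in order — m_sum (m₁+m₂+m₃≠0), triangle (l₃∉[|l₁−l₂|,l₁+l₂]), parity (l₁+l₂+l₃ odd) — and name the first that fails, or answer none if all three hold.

m_sum

azimuthal sum: 1 + 1 + 0 = 2  ✗
1 ≤ 1 ≤ 3 (triangle on l)
L = 1 + 2 + 1 = 4 (even)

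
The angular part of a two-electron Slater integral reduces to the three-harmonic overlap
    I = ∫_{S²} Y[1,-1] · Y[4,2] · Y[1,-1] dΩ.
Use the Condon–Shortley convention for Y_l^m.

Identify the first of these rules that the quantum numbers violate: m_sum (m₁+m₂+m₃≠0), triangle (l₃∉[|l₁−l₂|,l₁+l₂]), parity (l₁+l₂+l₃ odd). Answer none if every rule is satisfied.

Σmᵢ = 0  ✓
l₃∈[|l₁−l₂|,l₁+l₂]=[3,5], have l₃=1  ✗
Σlᵢ = 6 ⇒ even

triangle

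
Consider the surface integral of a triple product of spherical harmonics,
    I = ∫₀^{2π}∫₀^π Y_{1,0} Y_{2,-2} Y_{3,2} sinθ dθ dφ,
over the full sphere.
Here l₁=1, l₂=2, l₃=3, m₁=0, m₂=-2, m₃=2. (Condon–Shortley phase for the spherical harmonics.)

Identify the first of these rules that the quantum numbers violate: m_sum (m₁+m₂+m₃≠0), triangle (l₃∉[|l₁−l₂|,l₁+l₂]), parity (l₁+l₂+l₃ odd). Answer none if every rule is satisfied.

azimuthal sum: 0 − 2 + 2 = 0  ✓
1 ≤ 3 ≤ 3 (triangle on l)  ✓
L = 1 + 2 + 3 = 6 (even)  ✓

none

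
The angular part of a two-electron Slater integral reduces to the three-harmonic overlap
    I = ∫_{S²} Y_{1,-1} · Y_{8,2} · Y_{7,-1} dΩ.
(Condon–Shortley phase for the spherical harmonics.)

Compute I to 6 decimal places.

0.205254

m-sum 0 ✓  L=16 even ✓  7≤7≤9 ✓
Π(2lᵢ+1) = 3×17×15 = 765
triangle coeff Δ(1,8,7) = 1/2040
Σ_t [1,1]: t=1:−1/25401600 = -1/25401600
(3j)²=8/255 [(1 8 7; 0 0 0)], sign=+1
Σ_t [2,2]: t=2:+1/58060800 = 1/58060800
(3j)²=3/136 [(1 8 7; -1 2 -1)], sign=+1
⇒ 4πI² = 9/17
I = (+1)√(9/17/(4π)) = 0.20525411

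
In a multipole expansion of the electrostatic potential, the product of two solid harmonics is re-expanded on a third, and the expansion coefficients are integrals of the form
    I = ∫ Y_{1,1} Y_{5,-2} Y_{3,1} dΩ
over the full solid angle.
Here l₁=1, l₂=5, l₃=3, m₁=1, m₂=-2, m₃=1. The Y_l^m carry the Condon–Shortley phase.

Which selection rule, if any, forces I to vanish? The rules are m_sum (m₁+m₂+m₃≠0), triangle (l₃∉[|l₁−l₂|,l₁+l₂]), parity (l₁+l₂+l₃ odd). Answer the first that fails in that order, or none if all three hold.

triangle

m₁+m₂+m₃ = 1 − 2 + 1 = 0  ✓
triangle: |1−5|=4 ≤ l₃=3 ≤ 1+5=6  ✗
parity: l₁+l₂+l₃ = 9 is odd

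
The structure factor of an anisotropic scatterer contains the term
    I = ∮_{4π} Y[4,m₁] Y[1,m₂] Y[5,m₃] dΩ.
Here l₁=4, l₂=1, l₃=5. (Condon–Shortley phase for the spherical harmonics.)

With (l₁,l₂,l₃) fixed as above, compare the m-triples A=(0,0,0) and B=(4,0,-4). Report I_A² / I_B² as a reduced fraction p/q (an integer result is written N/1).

25/9

Same 4,1,5: normalisation and zero-m 3j drop out of the ratio.
A: Δ: 0! 8! 2! / 11! → 1/495; sum: t=0:+1/576 = 1/576; 3j²(4 1 5; 0 0 0) = Δ·Π!·Σ² = 5/99  (sign -1)
B: Δ: 0! 8! 2! / 11! → 1/495; sum: t=0:+1/40320 = 1/40320; 3j²(4 1 5; 4 0 -4) = Δ·Π!·Σ² = 1/55  (sign -1)
I_A²/I_B² = (5/99)/(1/55) = 25/9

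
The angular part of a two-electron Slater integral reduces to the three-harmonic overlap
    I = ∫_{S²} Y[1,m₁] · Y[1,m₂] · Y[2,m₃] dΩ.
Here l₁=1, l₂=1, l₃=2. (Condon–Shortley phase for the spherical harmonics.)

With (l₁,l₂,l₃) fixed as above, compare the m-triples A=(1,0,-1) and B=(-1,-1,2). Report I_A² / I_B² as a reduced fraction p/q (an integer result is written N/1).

Same 1,1,2: normalisation and zero-m 3j drop out of the ratio.
A: Δ: 0! 2! 2! / 5! → 1/30; sum: t=0:+1/2 = 1/2; 3j²(1 1 2; 1 0 -1) = Δ·Π!·Σ² = 1/10  (sign -1)
B: Δ: 0! 2! 2! / 5! → 1/30; sum: t=0:+1/4 = 1/4; 3j²(1 1 2; -1 -1 2) = Δ·Π!·Σ² = 1/5  (sign +1)
I_A²/I_B² = (1/10)/(1/5) = 1/2

1/2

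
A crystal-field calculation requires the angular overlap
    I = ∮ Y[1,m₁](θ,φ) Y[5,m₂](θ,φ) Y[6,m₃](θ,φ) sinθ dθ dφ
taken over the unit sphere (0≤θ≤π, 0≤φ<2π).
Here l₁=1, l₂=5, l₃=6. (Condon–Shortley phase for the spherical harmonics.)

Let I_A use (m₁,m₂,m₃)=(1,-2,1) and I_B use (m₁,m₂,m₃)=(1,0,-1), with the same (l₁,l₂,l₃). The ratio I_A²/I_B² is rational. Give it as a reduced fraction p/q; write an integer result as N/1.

Shared (l₁,l₂,l₃)=(1,5,6): N and (l;000)² cancel in I_A²/I_B².
A: Δ = 0!·2!·10!/13! = 1/858; Racah Σ t=0..0: t=0:+1/60480 = 1/60480; ⇒ 3j(1 5 6; 1 -2 1)² = 5/429, sgn -1
B: Δ = 0!·2!·10!/13! = 1/858; Racah Σ t=0..0: t=0:+1/28800 = 1/28800; ⇒ 3j(1 5 6; 1 0 -1)² = 7/286, sgn -1
I_A²/I_B² = (5/429)/(7/286) = 10/21

10/21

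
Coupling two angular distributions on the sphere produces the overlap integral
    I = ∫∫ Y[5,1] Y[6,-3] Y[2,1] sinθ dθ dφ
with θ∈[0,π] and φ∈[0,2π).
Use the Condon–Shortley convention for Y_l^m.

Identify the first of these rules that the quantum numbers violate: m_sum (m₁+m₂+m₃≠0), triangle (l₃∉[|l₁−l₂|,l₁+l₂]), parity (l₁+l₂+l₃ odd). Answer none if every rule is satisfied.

m_sum

Σmᵢ = -1  ✗
l₃∈[|l₁−l₂|,l₁+l₂]=[1,11], have l₃=2
Σlᵢ = 13 ⇒ odd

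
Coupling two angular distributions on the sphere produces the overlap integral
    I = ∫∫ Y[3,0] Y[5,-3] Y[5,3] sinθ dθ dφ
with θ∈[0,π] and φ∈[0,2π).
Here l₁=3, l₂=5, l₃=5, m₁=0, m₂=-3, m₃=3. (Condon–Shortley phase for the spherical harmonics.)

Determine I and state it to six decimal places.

0.000000

l₁+l₂+l₃=13 is odd: 3j(l;000)=0 ⇒ I=0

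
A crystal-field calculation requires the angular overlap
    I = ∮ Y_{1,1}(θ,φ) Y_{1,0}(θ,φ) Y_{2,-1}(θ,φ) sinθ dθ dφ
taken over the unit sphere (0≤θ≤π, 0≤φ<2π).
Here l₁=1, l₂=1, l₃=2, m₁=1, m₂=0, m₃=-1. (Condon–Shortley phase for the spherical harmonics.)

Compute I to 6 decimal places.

-0.218510

Checks pass: Σm=0; 4 even; l₃=2∈[0,2].
(2·1+1)(2·1+1)(2·2+1) = 45
Δ: 0! 2! 2! / 5! → 1/30
sum: t=0:+1/1 = 1/1
3j²(1 1 2; 0 0 0) = Δ·Π!·Σ² = 2/15  (sign +1)
sum: t=0:+1/2 = 1/2
3j²(1 1 2; 1 0 -1) = Δ·Π!·Σ² = 1/10  (sign -1)
combine: 4πI² = 45·2/15·1/10 = 3/5
take √, sign -1: I = -0.21850969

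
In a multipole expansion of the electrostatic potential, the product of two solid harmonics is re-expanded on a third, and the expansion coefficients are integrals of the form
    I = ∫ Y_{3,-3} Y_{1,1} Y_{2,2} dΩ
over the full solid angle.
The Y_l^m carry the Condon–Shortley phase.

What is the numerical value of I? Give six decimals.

-0.319865

Checks pass: Σm=0; 6 even; l₃=2∈[2,4].
(2·3+1)(2·1+1)(2·2+1) = 105
Δ: 2! 4! 0! / 7! → 1/105
sum: t=1:−1/4 = -1/4
3j²(3 1 2; 0 0 0) = Δ·Π!·Σ² = 3/35  (sign -1)
sum: t=2:+1/48 = 1/48
3j²(3 1 2; -3 1 2) = Δ·Π!·Σ² = 1/7  (sign +1)
combine: 4πI² = 105·3/35·1/7 = 9/7
take √, sign -1: I = -0.31986543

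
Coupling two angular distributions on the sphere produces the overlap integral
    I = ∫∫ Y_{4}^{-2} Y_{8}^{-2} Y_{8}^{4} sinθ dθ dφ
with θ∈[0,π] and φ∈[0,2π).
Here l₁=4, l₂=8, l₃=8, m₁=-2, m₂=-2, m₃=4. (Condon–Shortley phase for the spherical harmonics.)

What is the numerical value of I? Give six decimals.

-0.011364

Checks pass: Σm=0; 20 even; l₃=8∈[4,12].
(2·4+1)(2·8+1)(2·8+1) = 2601
Δ: 4! 4! 12! / 21! → 1/185175900
sum: t=0:+1/557383680 t=1:−1/21772800 t=2:+1/8294400 t=3:−1/21772800 t=4:+1/557383680 = 1/30965760
3j²(4 8 8; 0 0 0) = Δ·Π!·Σ² = 36/4199  (sign +1)
sum: t=2:+1/92897280 t=3:−1/78382080 t=4:+1/696729600 = -1/1791590400
3j²(4 8 8; -2 -2 4) = Δ·Π!·Σ² = 11/151164  (sign -1)
combine: 4πI² = 2601·36/4199·11/151164 = 99/61009
take √, sign -1: I = -0.01136359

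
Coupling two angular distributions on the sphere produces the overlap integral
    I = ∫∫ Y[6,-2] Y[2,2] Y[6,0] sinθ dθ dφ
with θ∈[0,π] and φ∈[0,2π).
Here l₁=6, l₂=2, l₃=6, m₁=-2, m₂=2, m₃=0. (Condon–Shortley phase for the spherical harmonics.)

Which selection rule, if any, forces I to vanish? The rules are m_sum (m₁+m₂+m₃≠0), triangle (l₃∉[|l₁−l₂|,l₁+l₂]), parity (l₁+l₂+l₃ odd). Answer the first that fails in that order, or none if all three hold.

azimuthal sum: -2 + 2 + 0 = 0  ✓
4 ≤ 6 ≤ 8 (triangle on l)  ✓
L = 6 + 2 + 6 = 14 (even)  ✓

none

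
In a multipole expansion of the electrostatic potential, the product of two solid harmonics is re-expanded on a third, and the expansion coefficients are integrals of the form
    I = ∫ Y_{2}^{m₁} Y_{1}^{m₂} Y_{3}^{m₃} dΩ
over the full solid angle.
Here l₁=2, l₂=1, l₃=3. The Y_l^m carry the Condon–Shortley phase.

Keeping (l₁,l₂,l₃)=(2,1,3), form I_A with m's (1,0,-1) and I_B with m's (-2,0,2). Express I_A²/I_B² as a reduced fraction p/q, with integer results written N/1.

8/5

l's match ⇒ only the (l;m) 3-j factors differ between A and B.
A: triangle coeff Δ(2,1,3) = 1/105; Σ_t [0,0]: t=0:+1/6 = 1/6; (3j)²=8/105 [(2 1 3; 1 0 -1)], sign=+1
B: triangle coeff Δ(2,1,3) = 1/105; Σ_t [0,0]: t=0:+1/24 = 1/24; (3j)²=1/21 [(2 1 3; -2 0 2)], sign=-1
I_A²/I_B² = (8/105)/(1/21) = 8/5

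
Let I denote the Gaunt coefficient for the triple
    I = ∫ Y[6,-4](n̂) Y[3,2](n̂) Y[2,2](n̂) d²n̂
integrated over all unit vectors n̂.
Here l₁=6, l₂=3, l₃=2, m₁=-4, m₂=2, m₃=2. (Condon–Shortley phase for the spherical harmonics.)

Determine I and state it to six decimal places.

l₃=2 ∉ [3,9] — triangle fails ⇒ I = 0

0.000000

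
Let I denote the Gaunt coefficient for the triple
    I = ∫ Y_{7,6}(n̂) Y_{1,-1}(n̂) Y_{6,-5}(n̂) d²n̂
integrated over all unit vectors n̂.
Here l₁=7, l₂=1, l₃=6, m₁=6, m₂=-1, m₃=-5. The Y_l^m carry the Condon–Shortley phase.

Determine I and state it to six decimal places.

0.309019

m-sum 0 ✓  L=14 even ✓  6≤6≤8 ✓
Π(2lᵢ+1) = 15×3×13 = 585
triangle coeff Δ(7,1,6) = 1/1365
Σ_t [1,1]: t=1:−1/518400 = -1/518400
(3j)²=7/195 [(7 1 6; 0 0 0)], sign=-1
Σ_t [0,0]: t=0:+1/79833600 = 1/79833600
(3j)²=2/35 [(7 1 6; 6 -1 -5)], sign=-1
⇒ 4πI² = 6/5
I = (+1)√(6/5/(4π)) = 0.30901936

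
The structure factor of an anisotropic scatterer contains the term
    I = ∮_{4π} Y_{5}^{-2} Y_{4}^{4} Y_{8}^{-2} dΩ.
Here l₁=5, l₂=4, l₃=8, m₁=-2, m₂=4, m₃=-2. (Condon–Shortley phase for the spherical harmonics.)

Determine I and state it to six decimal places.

0.000000

L=17 odd ⇒ parity kills the (l;000) factor ⇒ I = 0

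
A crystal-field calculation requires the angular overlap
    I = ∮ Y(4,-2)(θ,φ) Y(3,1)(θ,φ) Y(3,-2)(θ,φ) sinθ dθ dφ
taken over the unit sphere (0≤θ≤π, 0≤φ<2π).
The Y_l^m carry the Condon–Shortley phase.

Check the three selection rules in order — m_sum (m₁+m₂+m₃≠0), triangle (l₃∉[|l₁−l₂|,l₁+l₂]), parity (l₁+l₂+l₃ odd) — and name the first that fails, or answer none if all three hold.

Σmᵢ = -3  ✗
l₃∈[|l₁−l₂|,l₁+l₂]=[1,7], have l₃=3
Σlᵢ = 10 ⇒ even

m_sum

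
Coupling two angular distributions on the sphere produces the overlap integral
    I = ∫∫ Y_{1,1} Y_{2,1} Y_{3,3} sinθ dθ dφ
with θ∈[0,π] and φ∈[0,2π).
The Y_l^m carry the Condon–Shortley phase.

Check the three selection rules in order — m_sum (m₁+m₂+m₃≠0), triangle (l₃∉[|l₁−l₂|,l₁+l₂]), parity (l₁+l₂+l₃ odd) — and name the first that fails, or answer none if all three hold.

m_sum

azimuthal sum: 1 + 1 + 3 = 5  ✗
1 ≤ 3 ≤ 3 (triangle on l)
L = 1 + 2 + 3 = 6 (even)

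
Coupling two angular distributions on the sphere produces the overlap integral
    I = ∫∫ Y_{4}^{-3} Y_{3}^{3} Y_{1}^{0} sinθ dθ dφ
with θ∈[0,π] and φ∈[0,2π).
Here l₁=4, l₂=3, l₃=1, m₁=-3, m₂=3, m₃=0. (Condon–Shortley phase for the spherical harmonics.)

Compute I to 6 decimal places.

m-sum 0 ✓  L=8 even ✓  1≤1≤7 ✓
Π(2lᵢ+1) = 9×7×3 = 189
triangle coeff Δ(4,3,1) = 1/252
Σ_t [3,3]: t=3:−1/36 = -1/36
(3j)²=4/63 [(4 3 1; 0 0 0)], sign=+1
Σ_t [6,6]: t=6:+1/720 = 1/720
(3j)²=1/36 [(4 3 1; -3 3 0)], sign=-1
⇒ 4πI² = 1/3
I = (-1)√(1/3/(4π)) = -0.16286750

-0.162868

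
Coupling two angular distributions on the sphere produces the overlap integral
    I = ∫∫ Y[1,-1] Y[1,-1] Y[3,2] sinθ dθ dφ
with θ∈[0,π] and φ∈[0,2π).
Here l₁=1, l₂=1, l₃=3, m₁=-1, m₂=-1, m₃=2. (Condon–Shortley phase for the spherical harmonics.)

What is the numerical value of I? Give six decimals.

|1−1|≤3≤1+1 violated ⇒ I = 0

0.000000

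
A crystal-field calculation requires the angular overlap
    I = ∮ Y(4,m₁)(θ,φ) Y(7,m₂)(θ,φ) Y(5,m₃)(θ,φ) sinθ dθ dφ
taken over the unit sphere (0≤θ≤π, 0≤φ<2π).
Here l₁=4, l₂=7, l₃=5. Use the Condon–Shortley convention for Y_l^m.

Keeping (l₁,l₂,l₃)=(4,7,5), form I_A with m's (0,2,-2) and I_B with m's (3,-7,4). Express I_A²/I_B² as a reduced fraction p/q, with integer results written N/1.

640/21021

l's match ⇒ only the (l;m) 3-j factors differ between A and B.
A: triangle coeff Δ(4,7,5) = 1/6126120; Σ_t [2,4]: t=2:+1/483840 t=3:−1/51840 t=4:+1/69120 = -1/362880; (3j)²=16/17017 [(4 7 5; 0 2 -2)], sign=+1
B: triangle coeff Δ(4,7,5) = 1/6126120; Σ_t [0,0]: t=0:+1/29030400 = 1/29030400; (3j)²=21/680 [(4 7 5; 3 -7 4)], sign=-1
I_A²/I_B² = (16/17017)/(21/680) = 640/21021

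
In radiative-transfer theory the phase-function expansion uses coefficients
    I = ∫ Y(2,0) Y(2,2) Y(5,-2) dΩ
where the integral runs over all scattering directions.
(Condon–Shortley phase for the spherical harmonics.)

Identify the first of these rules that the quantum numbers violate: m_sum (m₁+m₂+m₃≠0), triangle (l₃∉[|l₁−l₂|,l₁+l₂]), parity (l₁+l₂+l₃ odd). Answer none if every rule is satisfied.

azimuthal sum: 0 + 2 − 2 = 0  ✓
0 ≤ 5 ≤ 4 (triangle on l)  ✗
L = 2 + 2 + 5 = 9 (odd)

triangle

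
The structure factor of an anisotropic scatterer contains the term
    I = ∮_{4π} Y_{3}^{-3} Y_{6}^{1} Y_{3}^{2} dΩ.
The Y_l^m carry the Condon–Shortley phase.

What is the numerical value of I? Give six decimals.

m-sum 0 ✓  L=12 even ✓  3≤3≤9 ✓
Π(2lᵢ+1) = 7×13×7 = 637
triangle coeff Δ(3,6,3) = 1/12012
Σ_t [3,3]: t=3:−1/1296 = -1/1296
(3j)²=100/3003 [(3 6 3; 0 0 0)], sign=+1
Σ_t [6,6]: t=6:+1/86400 = 1/86400
(3j)²=1/1716 [(3 6 3; -3 1 2)], sign=-1
⇒ 4πI² = 175/14157
I = (-1)√(175/14157/(4π)) = -0.03136379

-0.031364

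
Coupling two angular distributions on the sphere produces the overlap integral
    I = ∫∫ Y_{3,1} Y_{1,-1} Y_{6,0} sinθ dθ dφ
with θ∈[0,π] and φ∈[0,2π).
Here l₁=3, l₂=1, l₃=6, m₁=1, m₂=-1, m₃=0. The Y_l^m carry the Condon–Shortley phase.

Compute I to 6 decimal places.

0.000000

triangle: need 2≤l₃≤4, have 6; I=0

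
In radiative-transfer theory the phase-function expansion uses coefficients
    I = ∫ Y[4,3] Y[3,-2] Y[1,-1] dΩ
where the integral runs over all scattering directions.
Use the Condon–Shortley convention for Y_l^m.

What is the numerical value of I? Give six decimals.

Rules hold: Σm=0, L=8 even, 1≤1≤7.
N = 9·7·3 = 189
Δ = 6!·2!·0!/9! = 1/252
Racah Σ t=3..3: t=3:−1/36 = -1/36
⇒ 3j(4 3 1; 0 0 0)² = 4/63, sgn +1
Racah Σ t=1..1: t=1:−1/240 = -1/240
⇒ 3j(4 3 1; 3 -2 -1)² = 1/12, sgn -1
4πI² = N·(3j₀)²·(3jₘ)² = 1/1
I = -1·√(1/4π) = -0.28209479

-0.282095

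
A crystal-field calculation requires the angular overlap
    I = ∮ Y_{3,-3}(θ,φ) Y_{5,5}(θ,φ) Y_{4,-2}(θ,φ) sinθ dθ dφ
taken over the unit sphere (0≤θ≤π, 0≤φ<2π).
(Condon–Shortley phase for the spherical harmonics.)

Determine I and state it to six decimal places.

Rules hold: Σm=0, L=12 even, 2≤4≤8.
N = 7·11·9 = 693
Δ = 4!·2!·6!/13! = 1/180180
Racah Σ t=1..3: t=1:−1/576 t=2:+1/144 t=3:−1/576 = 1/288
⇒ 3j(3 5 4; 0 0 0)² = 20/1001, sgn +1
Racah Σ t=4..4: t=4:+1/34560 = 1/34560
⇒ 3j(3 5 4; -3 5 -2)² = 5/286, sgn +1
4πI² = N·(3j₀)²·(3jₘ)² = 450/1859
I = +1·√(0.242066/4π) = 0.13879110

0.138791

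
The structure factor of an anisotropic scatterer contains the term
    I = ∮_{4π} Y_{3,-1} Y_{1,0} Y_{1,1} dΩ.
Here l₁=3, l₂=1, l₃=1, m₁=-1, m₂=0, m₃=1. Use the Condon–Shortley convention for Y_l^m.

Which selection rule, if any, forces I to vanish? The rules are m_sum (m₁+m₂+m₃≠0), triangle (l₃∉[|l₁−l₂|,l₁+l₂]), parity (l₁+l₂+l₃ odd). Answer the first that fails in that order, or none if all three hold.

Σmᵢ = 0  ✓
l₃∈[|l₁−l₂|,l₁+l₂]=[2,4], have l₃=1  ✗
Σlᵢ = 5 ⇒ odd

triangle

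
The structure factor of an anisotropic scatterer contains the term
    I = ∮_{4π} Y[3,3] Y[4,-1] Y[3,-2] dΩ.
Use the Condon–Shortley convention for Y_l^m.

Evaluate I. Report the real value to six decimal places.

Checks pass: Σm=0; 10 even; l₃=3∈[1,7].
(2·3+1)(2·4+1)(2·3+1) = 441
Δ: 4! 2! 4! / 11! → 1/34650
sum: t=1:−1/72 t=2:+1/16 t=3:−1/72 = 5/144
3j²(3 4 3; 0 0 0) = Δ·Π!·Σ² = 2/77  (sign -1)
sum: t=0:+1/288 = 1/288
3j²(3 4 3; 3 -1 -2) = Δ·Π!·Σ² = 5/231  (sign -1)
combine: 4πI² = 441·2/77·5/231 = 30/121
take √, sign +1: I = 0.14046335

0.140463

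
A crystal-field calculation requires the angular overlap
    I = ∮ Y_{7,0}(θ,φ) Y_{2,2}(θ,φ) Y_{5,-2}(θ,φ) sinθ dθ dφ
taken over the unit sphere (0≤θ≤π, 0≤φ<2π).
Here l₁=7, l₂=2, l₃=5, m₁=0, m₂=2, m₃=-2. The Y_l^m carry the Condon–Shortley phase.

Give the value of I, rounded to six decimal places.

m-sum 0 ✓  L=14 even ✓  5≤5≤9 ✓
Π(2lᵢ+1) = 15×5×11 = 825
triangle coeff Δ(7,2,5) = 1/15015
Σ_t [2,2]: t=2:+1/57600 = 1/57600
(3j)²=21/715 [(7 2 5; 0 0 0)], sign=-1
Σ_t [4,4]: t=4:+1/725760 = 1/725760
(3j)²=1/429 [(7 2 5; 0 2 -2)], sign=-1
⇒ 4πI² = 105/1859
I = (+1)√(105/1859/(4π)) = 0.06704247

0.067042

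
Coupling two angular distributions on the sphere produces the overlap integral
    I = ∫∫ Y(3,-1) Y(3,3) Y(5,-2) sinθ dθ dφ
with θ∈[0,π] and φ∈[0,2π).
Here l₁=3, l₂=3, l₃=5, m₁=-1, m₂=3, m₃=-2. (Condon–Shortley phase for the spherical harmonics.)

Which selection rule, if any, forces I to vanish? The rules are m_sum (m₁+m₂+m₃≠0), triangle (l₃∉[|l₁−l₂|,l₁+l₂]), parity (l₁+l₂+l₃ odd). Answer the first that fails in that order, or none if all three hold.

Σmᵢ = 0  ✓
l₃∈[|l₁−l₂|,l₁+l₂]=[0,6], have l₃=5  ✓
Σlᵢ = 11 ⇒ odd  ✗

parity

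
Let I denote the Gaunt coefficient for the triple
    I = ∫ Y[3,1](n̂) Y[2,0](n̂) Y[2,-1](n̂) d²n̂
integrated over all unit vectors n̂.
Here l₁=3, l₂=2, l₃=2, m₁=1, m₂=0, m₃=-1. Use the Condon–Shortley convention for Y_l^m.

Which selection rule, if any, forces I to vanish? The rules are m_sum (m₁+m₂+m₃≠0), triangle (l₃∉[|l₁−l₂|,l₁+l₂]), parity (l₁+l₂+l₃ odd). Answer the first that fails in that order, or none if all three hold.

azimuthal sum: 1 + 0 − 1 = 0  ✓
1 ≤ 2 ≤ 5 (triangle on l)  ✓
L = 3 + 2 + 2 = 7 (odd)  ✗

parity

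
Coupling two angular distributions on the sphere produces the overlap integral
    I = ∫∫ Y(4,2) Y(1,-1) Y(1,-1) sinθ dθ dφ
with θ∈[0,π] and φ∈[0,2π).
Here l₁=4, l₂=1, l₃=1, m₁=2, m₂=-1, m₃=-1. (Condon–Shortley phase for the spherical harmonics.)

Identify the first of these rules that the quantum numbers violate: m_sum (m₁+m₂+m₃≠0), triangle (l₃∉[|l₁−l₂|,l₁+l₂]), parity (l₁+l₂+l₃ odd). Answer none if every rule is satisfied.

azimuthal sum: 2 − 1 − 1 = 0  ✓
3 ≤ 1 ≤ 5 (triangle on l)  ✗
L = 4 + 1 + 1 = 6 (even)

triangle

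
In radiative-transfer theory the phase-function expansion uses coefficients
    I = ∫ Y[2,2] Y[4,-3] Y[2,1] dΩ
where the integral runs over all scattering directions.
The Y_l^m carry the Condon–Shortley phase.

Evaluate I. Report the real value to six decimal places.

m-sum 0 ✓  L=8 even ✓  2≤2≤6 ✓
Π(2lᵢ+1) = 5×9×5 = 225
triangle coeff Δ(2,4,2) = 1/630
Σ_t [2,2]: t=2:+1/16 = 1/16
(3j)²=2/35 [(2 4 2; 0 0 0)], sign=+1
Σ_t [0,0]: t=0:+1/144 = 1/144
(3j)²=1/18 [(2 4 2; 2 -3 1)], sign=-1
⇒ 4πI² = 5/7
I = (-1)√(5/7/(4π)) = -0.23841361

-0.238414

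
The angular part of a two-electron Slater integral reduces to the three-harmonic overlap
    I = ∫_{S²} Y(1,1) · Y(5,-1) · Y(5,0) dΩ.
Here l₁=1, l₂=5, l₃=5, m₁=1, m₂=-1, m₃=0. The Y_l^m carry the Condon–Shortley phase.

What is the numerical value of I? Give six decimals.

Σlᵢ=11 odd — θ-integrand is odd under cosθ→−cosθ; I=0

0.000000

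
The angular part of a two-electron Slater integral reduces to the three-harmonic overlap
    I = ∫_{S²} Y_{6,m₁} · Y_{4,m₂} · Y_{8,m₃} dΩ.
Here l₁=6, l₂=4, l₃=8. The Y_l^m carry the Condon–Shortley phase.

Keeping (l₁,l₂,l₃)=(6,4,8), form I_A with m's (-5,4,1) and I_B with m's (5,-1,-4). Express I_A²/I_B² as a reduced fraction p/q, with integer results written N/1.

l's match ⇒ only the (l;m) 3-j factors differ between A and B.
A: triangle coeff Δ(6,4,8) = 1/23279256; Σ_t [2,2]: t=2:+1/522547200 = 1/522547200; (3j)²=35/75582 [(6 4 8; -5 4 1)], sign=-1
B: triangle coeff Δ(6,4,8) = 1/23279256; Σ_t [0,1]: t=0:+1/26127360 t=1:−1/174182400 = 17/522547200; (3j)²=935/62244 [(6 4 8; 5 -1 -4)], sign=+1
I_A²/I_B² = (35/75582)/(935/62244) = 98/3179

98/3179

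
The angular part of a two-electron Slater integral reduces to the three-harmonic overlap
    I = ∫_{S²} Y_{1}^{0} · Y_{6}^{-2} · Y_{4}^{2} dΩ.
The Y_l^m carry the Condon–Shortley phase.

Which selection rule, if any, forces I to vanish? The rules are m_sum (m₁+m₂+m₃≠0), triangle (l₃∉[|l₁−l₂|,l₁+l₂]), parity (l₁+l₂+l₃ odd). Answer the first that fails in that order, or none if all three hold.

azimuthal sum: 0 − 2 + 2 = 0  ✓
5 ≤ 4 ≤ 7 (triangle on l)  ✗
L = 1 + 6 + 4 = 11 (odd)

triangle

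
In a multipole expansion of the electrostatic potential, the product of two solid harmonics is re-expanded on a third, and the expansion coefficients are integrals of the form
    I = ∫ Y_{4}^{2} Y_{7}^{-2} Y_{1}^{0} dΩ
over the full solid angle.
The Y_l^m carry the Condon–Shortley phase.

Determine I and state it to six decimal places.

|4−7|≤1≤4+7 violated ⇒ I = 0

0.000000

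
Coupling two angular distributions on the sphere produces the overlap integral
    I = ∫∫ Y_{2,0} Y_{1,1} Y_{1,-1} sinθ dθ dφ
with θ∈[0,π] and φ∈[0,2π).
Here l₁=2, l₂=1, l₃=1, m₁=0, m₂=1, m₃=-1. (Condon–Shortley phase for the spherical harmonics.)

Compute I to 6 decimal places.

Rules hold: Σm=0, L=4 even, 1≤1≤3.
N = 5·3·3 = 45
Δ = 2!·2!·0!/5! = 1/30
Racah Σ t=1..1: t=1:−1/1 = -1/1
⇒ 3j(2 1 1; 0 0 0)² = 2/15, sgn +1
Racah Σ t=2..2: t=2:+1/4 = 1/4
⇒ 3j(2 1 1; 0 1 -1)² = 1/30, sgn +1
4πI² = N·(3j₀)²·(3jₘ)² = 1/5
I = +1·√(0.2/4π) = 0.12615663

0.126157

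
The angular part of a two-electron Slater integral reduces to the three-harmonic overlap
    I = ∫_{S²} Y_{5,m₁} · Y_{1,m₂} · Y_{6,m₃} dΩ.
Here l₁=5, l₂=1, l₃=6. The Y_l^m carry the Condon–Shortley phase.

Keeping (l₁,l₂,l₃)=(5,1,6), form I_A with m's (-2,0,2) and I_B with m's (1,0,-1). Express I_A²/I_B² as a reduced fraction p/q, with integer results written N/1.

32/35

Shared (l₁,l₂,l₃)=(5,1,6): N and (l;000)² cancel in I_A²/I_B².
A: Δ = 0!·10!·2!/13! = 1/858; Racah Σ t=0..0: t=0:+1/30240 = 1/30240; ⇒ 3j(5 1 6; -2 0 2)² = 16/429, sgn +1
B: Δ = 0!·10!·2!/13! = 1/858; Racah Σ t=0..0: t=0:+1/17280 = 1/17280; ⇒ 3j(5 1 6; 1 0 -1)² = 35/858, sgn -1
I_A²/I_B² = (16/429)/(35/858) = 32/35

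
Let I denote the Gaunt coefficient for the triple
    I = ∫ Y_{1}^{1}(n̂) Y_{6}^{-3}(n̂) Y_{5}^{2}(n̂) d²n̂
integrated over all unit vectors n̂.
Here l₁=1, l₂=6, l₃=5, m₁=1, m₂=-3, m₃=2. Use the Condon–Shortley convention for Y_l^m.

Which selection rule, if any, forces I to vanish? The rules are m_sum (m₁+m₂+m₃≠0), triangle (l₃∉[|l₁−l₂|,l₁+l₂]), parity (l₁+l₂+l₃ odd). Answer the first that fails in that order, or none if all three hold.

Σmᵢ = 0  ✓
l₃∈[|l₁−l₂|,l₁+l₂]=[5,7], have l₃=5  ✓
Σlᵢ = 12 ⇒ even  ✓

none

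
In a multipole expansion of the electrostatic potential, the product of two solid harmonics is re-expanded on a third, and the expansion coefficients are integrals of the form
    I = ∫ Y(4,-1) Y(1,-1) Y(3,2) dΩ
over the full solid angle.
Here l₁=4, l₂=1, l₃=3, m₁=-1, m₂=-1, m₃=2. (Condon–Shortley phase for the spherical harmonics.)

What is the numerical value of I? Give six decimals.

Checks pass: Σm=0; 8 even; l₃=3∈[3,5].
(2·4+1)(2·1+1)(2·3+1) = 189
Δ: 2! 6! 0! / 9! → 1/252
sum: t=1:−1/36 = -1/36
3j²(4 1 3; 0 0 0) = Δ·Π!·Σ² = 4/63  (sign +1)
sum: t=0:+1/240 = 1/240
3j²(4 1 3; -1 -1 2) = Δ·Π!·Σ² = 1/84  (sign -1)
combine: 4πI² = 189·4/63·1/84 = 1/7
take √, sign -1: I = -0.10662181

-0.106622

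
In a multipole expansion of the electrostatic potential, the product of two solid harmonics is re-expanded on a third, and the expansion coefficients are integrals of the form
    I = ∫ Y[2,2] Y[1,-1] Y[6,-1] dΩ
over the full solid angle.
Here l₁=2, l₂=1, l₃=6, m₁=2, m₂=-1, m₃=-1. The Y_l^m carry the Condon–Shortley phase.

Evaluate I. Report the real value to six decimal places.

0.000000

l₃=6 ∉ [1,3] — triangle fails ⇒ I = 0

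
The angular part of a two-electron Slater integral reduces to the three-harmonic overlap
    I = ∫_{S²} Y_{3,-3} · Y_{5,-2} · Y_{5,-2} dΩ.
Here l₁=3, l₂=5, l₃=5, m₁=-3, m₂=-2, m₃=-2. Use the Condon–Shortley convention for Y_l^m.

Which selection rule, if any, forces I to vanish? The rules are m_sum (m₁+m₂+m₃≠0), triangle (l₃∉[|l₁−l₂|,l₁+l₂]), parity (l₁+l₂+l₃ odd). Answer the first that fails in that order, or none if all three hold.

m_sum

azimuthal sum: -3 − 2 − 2 = -7  ✗
2 ≤ 5 ≤ 8 (triangle on l)
L = 3 + 5 + 5 = 13 (odd)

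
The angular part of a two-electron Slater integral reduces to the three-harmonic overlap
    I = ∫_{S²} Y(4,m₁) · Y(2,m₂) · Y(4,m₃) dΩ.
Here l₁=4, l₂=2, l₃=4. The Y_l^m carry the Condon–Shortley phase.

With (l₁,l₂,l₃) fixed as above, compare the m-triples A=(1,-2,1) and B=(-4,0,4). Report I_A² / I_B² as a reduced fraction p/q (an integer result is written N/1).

75/98

Same 4,2,4: normalisation and zero-m 3j drop out of the ratio.
A: Δ: 2! 6! 2! / 11! → 1/13860; sum: t=0:+1/144 = 1/144; 3j²(4 2 4; 1 -2 1) = Δ·Π!·Σ² = 10/231  (sign -1)
B: Δ: 2! 6! 2! / 11! → 1/13860; sum: t=2:+1/2880 = 1/2880; 3j²(4 2 4; -4 0 4) = Δ·Π!·Σ² = 28/495  (sign +1)
I_A²/I_B² = (10/231)/(28/495) = 75/98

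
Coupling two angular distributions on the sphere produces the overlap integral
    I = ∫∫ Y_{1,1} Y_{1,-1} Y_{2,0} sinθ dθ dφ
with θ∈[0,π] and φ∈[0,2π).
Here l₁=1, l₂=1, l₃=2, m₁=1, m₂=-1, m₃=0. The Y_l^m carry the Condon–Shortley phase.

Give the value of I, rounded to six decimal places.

Checks pass: Σm=0; 4 even; l₃=2∈[0,2].
(2·1+1)(2·1+1)(2·2+1) = 45
Δ: 0! 2! 2! / 5! → 1/30
sum: t=0:+1/1 = 1/1
3j²(1 1 2; 0 0 0) = Δ·Π!·Σ² = 2/15  (sign +1)
sum: t=0:+1/4 = 1/4
3j²(1 1 2; 1 -1 0) = Δ·Π!·Σ² = 1/30  (sign +1)
combine: 4πI² = 45·2/15·1/30 = 1/5
take √, sign +1: I = 0.12615663

0.126157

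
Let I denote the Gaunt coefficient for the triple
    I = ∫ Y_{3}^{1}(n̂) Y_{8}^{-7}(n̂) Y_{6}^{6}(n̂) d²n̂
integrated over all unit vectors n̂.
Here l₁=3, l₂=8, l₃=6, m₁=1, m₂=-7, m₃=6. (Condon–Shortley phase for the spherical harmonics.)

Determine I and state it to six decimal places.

0.000000

Σlᵢ=17 odd — θ-integrand is odd under cosθ→−cosθ; I=0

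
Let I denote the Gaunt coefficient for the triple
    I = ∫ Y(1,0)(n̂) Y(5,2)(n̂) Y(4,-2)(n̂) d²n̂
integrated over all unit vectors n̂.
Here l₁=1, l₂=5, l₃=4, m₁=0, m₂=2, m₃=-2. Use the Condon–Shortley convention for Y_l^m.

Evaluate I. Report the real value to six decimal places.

0.225034

m-sum 0 ✓  L=10 even ✓  4≤4≤6 ✓
Π(2lᵢ+1) = 3×11×9 = 297
triangle coeff Δ(1,5,4) = 1/495
Σ_t [1,1]: t=1:−1/576 = -1/576
(3j)²=5/99 [(1 5 4; 0 0 0)], sign=-1
Σ_t [1,1]: t=1:−1/1440 = -1/1440
(3j)²=7/165 [(1 5 4; 0 2 -2)], sign=-1
⇒ 4πI² = 7/11
I = (+1)√(7/11/(4π)) = 0.22503380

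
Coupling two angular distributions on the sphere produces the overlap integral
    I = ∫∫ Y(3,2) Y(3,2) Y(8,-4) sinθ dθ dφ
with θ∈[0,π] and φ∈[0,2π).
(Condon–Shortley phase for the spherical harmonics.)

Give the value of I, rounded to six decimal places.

0.000000

l₃=8 ∉ [0,6] — triangle fails ⇒ I = 0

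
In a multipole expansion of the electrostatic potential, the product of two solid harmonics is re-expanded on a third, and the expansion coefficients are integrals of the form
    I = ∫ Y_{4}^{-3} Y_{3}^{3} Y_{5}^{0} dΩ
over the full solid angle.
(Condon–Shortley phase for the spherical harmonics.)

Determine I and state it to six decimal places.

Checks pass: Σm=0; 12 even; l₃=5∈[1,7].
(2·4+1)(2·3+1)(2·5+1) = 693
Δ: 2! 6! 4! / 13! → 1/180180
sum: t=0:+1/576 t=1:−1/144 t=2:+1/576 = -1/288
3j²(4 3 5; 0 0 0) = Δ·Π!·Σ² = 20/1001  (sign +1)
sum: t=2:+1/5760 = 1/5760
3j²(4 3 5; -3 3 0) = Δ·Π!·Σ² = 5/572  (sign -1)
combine: 4πI² = 693·20/1001·5/572 = 225/1859
take √, sign -1: I = -0.09814013

-0.098140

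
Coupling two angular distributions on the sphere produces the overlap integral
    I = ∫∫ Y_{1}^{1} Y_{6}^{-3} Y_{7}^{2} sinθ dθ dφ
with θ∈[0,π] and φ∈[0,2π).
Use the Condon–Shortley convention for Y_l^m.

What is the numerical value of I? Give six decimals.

m-sum 0 ✓  L=14 even ✓  5≤7≤7 ✓
Π(2lᵢ+1) = 3×13×15 = 585
triangle coeff Δ(1,6,7) = 1/1365
Σ_t [0,0]: t=0:+1/518400 = 1/518400
(3j)²=7/195 [(1 6 7; 0 0 0)], sign=-1
Σ_t [0,0]: t=0:+1/4354560 = 1/4354560
(3j)²=2/273 [(1 6 7; 1 -3 2)], sign=-1
⇒ 4πI² = 2/13
I = (+1)√(2/13/(4π)) = 0.11064668

0.110647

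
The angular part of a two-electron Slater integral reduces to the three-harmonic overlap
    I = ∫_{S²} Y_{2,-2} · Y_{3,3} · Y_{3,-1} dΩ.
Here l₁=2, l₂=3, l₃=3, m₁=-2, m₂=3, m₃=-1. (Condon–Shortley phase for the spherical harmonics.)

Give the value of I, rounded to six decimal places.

m-sum 0 ✓  L=8 even ✓  1≤3≤5 ✓
Π(2lᵢ+1) = 5×7×7 = 245
triangle coeff Δ(2,3,3) = 1/3780
Σ_t [0,2]: t=0:+1/24 t=1:−1/4 t=2:+1/24 = -1/6
(3j)²=4/105 [(2 3 3; 0 0 0)], sign=+1
Σ_t [2,2]: t=2:+1/96 = 1/96
(3j)²=1/42 [(2 3 3; -2 3 -1)], sign=+1
⇒ 4πI² = 2/9
I = (+1)√(2/9/(4π)) = 0.13298076

0.132981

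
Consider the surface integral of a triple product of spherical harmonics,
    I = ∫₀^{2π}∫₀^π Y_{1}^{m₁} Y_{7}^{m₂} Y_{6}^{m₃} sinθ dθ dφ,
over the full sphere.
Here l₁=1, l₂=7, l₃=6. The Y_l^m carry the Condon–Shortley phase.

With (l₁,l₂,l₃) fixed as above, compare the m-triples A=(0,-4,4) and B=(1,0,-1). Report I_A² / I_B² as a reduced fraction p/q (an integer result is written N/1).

11/7

l's match ⇒ only the (l;m) 3-j factors differ between A and B.
A: triangle coeff Δ(1,7,6) = 1/1365; Σ_t [1,1]: t=1:−1/7257600 = -1/7257600; (3j)²=11/455 [(1 7 6; 0 -4 4)], sign=-1
B: triangle coeff Δ(1,7,6) = 1/1365; Σ_t [0,0]: t=0:+1/1209600 = 1/1209600; (3j)²=1/65 [(1 7 6; 1 0 -1)], sign=-1
I_A²/I_B² = (11/455)/(1/65) = 11/7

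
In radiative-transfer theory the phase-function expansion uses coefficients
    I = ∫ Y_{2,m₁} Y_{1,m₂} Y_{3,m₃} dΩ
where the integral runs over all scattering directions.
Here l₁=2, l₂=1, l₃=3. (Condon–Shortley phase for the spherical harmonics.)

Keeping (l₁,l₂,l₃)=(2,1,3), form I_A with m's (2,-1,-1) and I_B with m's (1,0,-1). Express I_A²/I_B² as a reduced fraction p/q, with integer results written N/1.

1/8

Shared (l₁,l₂,l₃)=(2,1,3): N and (l;000)² cancel in I_A²/I_B².
A: Δ = 0!·4!·2!/7! = 1/105; Racah Σ t=0..0: t=0:+1/48 = 1/48; ⇒ 3j(2 1 3; 2 -1 -1)² = 1/105, sgn +1
B: Δ = 0!·4!·2!/7! = 1/105; Racah Σ t=0..0: t=0:+1/6 = 1/6; ⇒ 3j(2 1 3; 1 0 -1)² = 8/105, sgn +1
I_A²/I_B² = (1/105)/(8/105) = 1/8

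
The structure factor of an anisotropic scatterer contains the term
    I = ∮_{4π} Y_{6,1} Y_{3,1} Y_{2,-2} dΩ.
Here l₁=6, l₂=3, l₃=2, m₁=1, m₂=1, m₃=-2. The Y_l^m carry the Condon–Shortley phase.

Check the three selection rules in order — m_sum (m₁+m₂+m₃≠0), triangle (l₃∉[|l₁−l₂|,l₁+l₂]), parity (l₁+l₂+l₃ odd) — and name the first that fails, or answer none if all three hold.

triangle

azimuthal sum: 1 + 1 − 2 = 0  ✓
3 ≤ 2 ≤ 9 (triangle on l)  ✗
L = 6 + 3 + 2 = 11 (odd)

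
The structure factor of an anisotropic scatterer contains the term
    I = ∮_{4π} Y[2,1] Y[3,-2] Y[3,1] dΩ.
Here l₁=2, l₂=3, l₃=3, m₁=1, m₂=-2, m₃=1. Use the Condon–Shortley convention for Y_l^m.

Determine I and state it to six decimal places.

Rules hold: Σm=0, L=8 even, 1≤3≤5.
N = 5·7·7 = 245
Δ = 2!·2!·4!/9! = 1/3780
Racah Σ t=0..2: t=0:+1/24 t=1:−1/4 t=2:+1/24 = -1/6
⇒ 3j(2 3 3; 0 0 0)² = 4/105, sgn +1
Racah Σ t=0..1: t=0:+1/12 t=1:−1/48 = 1/16
⇒ 3j(2 3 3; 1 -2 1)² = 1/28, sgn +1
4πI² = N·(3j₀)²·(3jₘ)² = 1/3
I = +1·√(0.333333/4π) = 0.16286750

0.162868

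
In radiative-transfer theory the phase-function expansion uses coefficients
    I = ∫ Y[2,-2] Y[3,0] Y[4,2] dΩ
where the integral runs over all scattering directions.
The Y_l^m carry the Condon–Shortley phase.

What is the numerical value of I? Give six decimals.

0.000000

Σlᵢ=9 odd — θ-integrand is odd under cosθ→−cosθ; I=0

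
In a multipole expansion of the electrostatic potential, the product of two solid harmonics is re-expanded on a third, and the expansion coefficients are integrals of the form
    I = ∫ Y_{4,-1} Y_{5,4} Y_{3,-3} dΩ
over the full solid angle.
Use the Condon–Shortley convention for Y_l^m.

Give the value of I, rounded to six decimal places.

-0.186208

Checks pass: Σm=0; 12 even; l₃=3∈[1,9].
(2·4+1)(2·5+1)(2·3+1) = 693
Δ: 6! 2! 4! / 13! → 1/180180
sum: t=2:+1/576 t=3:−1/144 t=4:+1/576 = -1/288
3j²(4 5 3; 0 0 0) = Δ·Π!·Σ² = 20/1001  (sign +1)
sum: t=5:−1/5760 = -1/5760
3j²(4 5 3; -1 4 -3) = Δ·Π!·Σ² = 9/286  (sign -1)
combine: 4πI² = 693·20/1001·9/286 = 810/1859
take √, sign -1: I = -0.18620781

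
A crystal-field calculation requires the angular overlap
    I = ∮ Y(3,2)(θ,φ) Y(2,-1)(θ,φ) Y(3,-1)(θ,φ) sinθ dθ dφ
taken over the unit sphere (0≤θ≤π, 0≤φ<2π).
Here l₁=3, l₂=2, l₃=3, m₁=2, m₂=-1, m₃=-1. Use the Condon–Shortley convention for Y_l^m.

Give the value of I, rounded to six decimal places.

0.162868

Checks pass: Σm=0; 8 even; l₃=3∈[1,5].
(2·3+1)(2·2+1)(2·3+1) = 245
Δ: 2! 4! 2! / 9! → 1/3780
sum: t=0:+1/24 t=1:−1/4 t=2:+1/24 = -1/6
3j²(3 2 3; 0 0 0) = Δ·Π!·Σ² = 4/105  (sign +1)
sum: t=0:+1/12 t=1:−1/48 = 1/16
3j²(3 2 3; 2 -1 -1) = Δ·Π!·Σ² = 1/28  (sign +1)
combine: 4πI² = 245·4/105·1/28 = 1/3
take √, sign +1: I = 0.16286750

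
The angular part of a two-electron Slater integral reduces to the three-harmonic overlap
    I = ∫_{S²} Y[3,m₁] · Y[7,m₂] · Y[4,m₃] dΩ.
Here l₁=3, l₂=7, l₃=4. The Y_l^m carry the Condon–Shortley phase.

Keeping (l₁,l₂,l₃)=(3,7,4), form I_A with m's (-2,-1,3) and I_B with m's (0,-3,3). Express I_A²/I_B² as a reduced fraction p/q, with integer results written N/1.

1/10

l's match ⇒ only the (l;m) 3-j factors differ between A and B.
A: triangle coeff Δ(3,7,4) = 1/45045; Σ_t [5,5]: t=5:−1/604800 = -1/604800; (3j)²=16/15015 [(3 7 4; -2 -1 3)], sign=+1
B: triangle coeff Δ(3,7,4) = 1/45045; Σ_t [3,3]: t=3:−1/181440 = -1/181440; (3j)²=32/3003 [(3 7 4; 0 -3 3)], sign=+1
I_A²/I_B² = (16/15015)/(32/3003) = 1/10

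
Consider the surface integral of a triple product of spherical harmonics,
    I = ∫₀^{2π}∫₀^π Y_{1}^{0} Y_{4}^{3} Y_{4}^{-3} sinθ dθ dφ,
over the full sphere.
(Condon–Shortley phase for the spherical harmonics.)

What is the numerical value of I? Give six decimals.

0.000000

l₁+l₂+l₃=9 is odd: 3j(l;000)=0 ⇒ I=0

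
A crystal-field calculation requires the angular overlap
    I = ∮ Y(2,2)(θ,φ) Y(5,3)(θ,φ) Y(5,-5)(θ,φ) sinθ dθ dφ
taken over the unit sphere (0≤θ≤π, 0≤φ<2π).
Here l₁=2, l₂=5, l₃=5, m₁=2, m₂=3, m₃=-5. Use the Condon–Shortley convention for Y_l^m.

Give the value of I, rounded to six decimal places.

Rules hold: Σm=0, L=12 even, 3≤5≤7.
N = 5·11·11 = 605
Δ = 2!·2!·8!/13! = 1/38610
Racah Σ t=0..2: t=0:+1/2880 t=1:−1/576 t=2:+1/2880 = -1/960
⇒ 3j(2 5 5; 0 0 0)² = 10/429, sgn +1
Racah Σ t=0..0: t=0:+1/161280 = 1/161280
⇒ 3j(2 5 5; 2 3 -5)² = 1/143, sgn +1
4πI² = N·(3j₀)²·(3jₘ)² = 50/507
I = +1·√(0.0986193/4π) = 0.08858824

0.088588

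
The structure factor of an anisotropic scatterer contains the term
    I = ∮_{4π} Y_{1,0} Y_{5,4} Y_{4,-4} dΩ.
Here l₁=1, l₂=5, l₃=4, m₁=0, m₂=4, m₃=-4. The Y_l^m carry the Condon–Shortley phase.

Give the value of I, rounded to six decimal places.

Checks pass: Σm=0; 10 even; l₃=4∈[4,6].
(2·1+1)(2·5+1)(2·4+1) = 297
Δ: 2! 0! 8! / 11! → 1/495
sum: t=1:−1/576 = -1/576
3j²(1 5 4; 0 0 0) = Δ·Π!·Σ² = 5/99  (sign -1)
sum: t=1:−1/40320 = -1/40320
3j²(1 5 4; 0 4 -4) = Δ·Π!·Σ² = 1/55  (sign -1)
combine: 4πI² = 297·5/99·1/55 = 3/11
take √, sign +1: I = 0.14731920

0.147319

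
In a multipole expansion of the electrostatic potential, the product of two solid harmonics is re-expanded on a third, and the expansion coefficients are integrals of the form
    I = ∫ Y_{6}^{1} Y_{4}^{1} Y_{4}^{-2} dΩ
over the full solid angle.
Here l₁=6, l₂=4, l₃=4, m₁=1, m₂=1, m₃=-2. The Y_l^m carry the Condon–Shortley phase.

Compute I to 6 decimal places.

Checks pass: Σm=0; 14 even; l₃=4∈[2,10].
(2·6+1)(2·4+1)(2·4+1) = 1053
Δ: 6! 6! 2! / 15! → 1/1261260
sum: t=2:+1/4608 t=3:−1/1296 t=4:+1/4608 = -7/20736
3j²(6 4 4; 0 0 0) = Δ·Π!·Σ² = 20/1287  (sign -1)
sum: t=3:−1/3456 t=4:+1/5760 t=5:−1/172800 = -7/57600
3j²(6 4 4; 1 1 -2) = Δ·Π!·Σ² = 21/2860  (sign -1)
combine: 4πI² = 1053·20/1287·21/2860 = 189/1573
take √, sign +1: I = 0.09778261

0.097783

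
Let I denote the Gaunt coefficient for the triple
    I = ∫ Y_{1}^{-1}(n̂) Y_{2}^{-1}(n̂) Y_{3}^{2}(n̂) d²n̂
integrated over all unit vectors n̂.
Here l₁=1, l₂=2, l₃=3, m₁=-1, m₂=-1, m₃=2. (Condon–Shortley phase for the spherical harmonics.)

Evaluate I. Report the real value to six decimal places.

Checks pass: Σm=0; 6 even; l₃=3∈[1,3].
(2·1+1)(2·2+1)(2·3+1) = 105
Δ: 0! 2! 4! / 7! → 1/105
sum: t=0:+1/4 = 1/4
3j²(1 2 3; 0 0 0) = Δ·Π!·Σ² = 3/35  (sign -1)
sum: t=0:+1/12 = 1/12
3j²(1 2 3; -1 -1 2) = Δ·Π!·Σ² = 2/21  (sign -1)
combine: 4πI² = 105·3/35·2/21 = 6/7
take √, sign +1: I = 0.26116903

0.261169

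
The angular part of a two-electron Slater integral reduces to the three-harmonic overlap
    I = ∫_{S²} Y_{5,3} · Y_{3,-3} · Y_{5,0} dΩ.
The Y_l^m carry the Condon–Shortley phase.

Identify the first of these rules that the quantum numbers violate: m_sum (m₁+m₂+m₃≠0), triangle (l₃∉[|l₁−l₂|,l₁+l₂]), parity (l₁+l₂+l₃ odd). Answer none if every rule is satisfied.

parity

m₁+m₂+m₃ = 3 − 3 + 0 = 0  ✓
triangle: |5−3|=2 ≤ l₃=5 ≤ 5+3=8  ✓
parity: l₁+l₂+l₃ = 13 is odd  ✗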